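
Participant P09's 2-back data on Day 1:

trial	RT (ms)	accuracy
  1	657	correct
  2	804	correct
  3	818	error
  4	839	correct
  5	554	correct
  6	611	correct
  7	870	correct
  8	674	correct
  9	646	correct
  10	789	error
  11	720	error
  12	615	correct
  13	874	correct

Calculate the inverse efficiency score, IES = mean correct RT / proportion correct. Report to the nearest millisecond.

929 ms

Correct trials (n=10): 657, 804, 839, 554, 611, 870, 674, 646, 615, 874
Mean correct RT = 7144/10 = 714.4000 ms
Proportion correct = 10/13
IES = 714.4000 / (10/13) = 928.720 ms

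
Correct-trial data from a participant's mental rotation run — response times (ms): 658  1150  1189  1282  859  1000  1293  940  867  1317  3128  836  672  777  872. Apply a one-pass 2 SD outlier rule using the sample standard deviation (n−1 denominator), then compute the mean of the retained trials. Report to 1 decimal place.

n = 15, ΣRT = 16840, M = 1122.667
Σ(x−M)² = 4985487.33; s = √(4985487.33/14) = 596.746
Cutoffs: 1122.667 ± 2·596.746 → [-70.8, 2316.2]
Outside: 3128 → excluded.
Retained (n=14): Σ = 13712, mean = 13712/14 = 979.429

979.4 ms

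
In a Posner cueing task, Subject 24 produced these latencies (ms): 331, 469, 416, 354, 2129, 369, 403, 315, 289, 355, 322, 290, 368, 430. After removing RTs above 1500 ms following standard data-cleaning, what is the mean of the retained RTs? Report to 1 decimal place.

Excluded: 2129
Retained (n=13): Σ = 4711
Mean = 4711/13 = 362.3846

362.4 ms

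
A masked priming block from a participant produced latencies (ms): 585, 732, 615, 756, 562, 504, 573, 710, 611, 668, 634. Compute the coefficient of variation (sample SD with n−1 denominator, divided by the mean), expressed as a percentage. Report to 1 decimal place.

12.3%

n = 11, Σ = 6950, M = 631.8182
Σ(x−M)² = 60463.636; s = √(60463.636/10) = 77.7584
CV = 77.7584 / 631.8182 = 0.12307 = 12.307%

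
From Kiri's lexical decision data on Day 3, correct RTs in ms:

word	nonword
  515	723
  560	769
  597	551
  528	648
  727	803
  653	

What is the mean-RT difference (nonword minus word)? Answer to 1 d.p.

M(word) = 3580/6 = 596.667
M(nonword) = 3494/5 = 698.800
Difference = 698.800 − 596.667 = 102.133 ms

102.1 ms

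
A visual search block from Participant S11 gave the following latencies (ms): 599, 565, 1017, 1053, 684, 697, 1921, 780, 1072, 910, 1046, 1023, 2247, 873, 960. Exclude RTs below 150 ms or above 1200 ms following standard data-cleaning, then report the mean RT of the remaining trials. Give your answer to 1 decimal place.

Excluded: 1921, 2247
Retained (n=13): Σ = 11279
Mean = 11279/13 = 867.6154

867.6 ms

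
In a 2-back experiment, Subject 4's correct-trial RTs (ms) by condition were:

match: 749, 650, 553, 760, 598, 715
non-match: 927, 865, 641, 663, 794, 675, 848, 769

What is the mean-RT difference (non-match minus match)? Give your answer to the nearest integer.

102 ms

M(match) = 4025/6 = 670.833
M(non-match) = 6182/8 = 772.750
Difference = 772.750 − 670.833 = 101.917 ms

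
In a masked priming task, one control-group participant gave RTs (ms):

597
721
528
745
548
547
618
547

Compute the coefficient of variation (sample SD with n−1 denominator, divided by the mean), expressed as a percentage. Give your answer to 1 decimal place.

13.8%

n = 8, Σ = 4851, M = 606.3750
Σ(x−M)² = 49179.875; s = √(49179.875/7) = 83.8194
CV = 83.8194 / 606.3750 = 0.13823 = 13.823%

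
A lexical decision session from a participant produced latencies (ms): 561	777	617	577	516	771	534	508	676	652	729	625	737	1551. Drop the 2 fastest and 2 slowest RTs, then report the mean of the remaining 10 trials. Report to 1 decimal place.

Sorted: 508, 516, 534, 561, 577, 617, 625, 652, 676, 729, 737, 771, 777, 1551
Drop lowest 2 (508, 516) and highest 2 (777, 1551)
Remaining (n=10): Σ = 6479, mean = 6479/10 = 647.900

647.9 ms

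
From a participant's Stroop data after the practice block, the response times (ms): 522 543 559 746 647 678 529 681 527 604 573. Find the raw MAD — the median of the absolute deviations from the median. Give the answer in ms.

46 ms

Sorted: 522, 527, 529, 543, 559, 573, 604, 647, 678, 681, 746 → median = 573
|x − 573|: 51, 30, 14, 173, 74, 105, 44, 108, 46, 31, 0
Sorted deviations: 0, 14, 30, 31, 44, 46, 51, 74, 105, 108, 173 → MAD = 46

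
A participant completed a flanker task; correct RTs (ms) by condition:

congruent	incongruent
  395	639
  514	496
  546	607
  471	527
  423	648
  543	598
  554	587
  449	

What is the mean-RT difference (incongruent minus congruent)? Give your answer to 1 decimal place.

99.1 ms

M(congruent) = 3895/8 = 486.875
M(incongruent) = 4102/7 = 586.000
Difference = 586.000 − 486.875 = 99.125 ms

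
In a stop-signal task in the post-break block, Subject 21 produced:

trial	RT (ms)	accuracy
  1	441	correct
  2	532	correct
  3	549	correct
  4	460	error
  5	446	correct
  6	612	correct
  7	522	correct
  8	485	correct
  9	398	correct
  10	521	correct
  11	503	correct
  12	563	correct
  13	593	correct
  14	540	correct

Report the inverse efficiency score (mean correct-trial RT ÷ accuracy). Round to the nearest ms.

555 ms

Correct trials (n=13): 441, 532, 549, 446, 612, 522, 485, 398, 521, 503, 563, 593, 540
Mean correct RT = 6705/13 = 515.7692 ms
Proportion correct = 13/14
IES = 515.7692 / (13/14) = 555.444 ms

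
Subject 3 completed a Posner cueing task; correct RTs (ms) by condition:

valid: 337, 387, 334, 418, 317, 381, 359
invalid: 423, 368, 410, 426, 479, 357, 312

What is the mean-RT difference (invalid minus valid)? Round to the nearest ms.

35 ms

M(valid) = 2533/7 = 361.857
M(invalid) = 2775/7 = 396.429
Difference = 396.429 − 361.857 = 34.571 ms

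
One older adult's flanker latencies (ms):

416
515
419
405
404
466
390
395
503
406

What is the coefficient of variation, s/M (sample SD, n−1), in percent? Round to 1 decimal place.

n = 10, Σ = 4319, M = 431.9000
Σ(x−M)² = 18832.900; s = √(18832.900/9) = 45.7443
CV = 45.7443 / 431.9000 = 0.10591 = 10.591%

10.6%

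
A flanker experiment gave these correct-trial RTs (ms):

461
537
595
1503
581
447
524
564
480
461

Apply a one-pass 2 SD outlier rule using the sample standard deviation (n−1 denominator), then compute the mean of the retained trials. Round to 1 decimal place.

516.7 ms

n = 10, ΣRT = 6153, M = 615.300
Σ(x−M)² = 900946.10; s = √(900946.10/9) = 316.394
Cutoffs: 615.300 ± 2·316.394 → [-17.5, 1248.1]
Outside: 1503 → excluded.
Retained (n=9): Σ = 4650, mean = 4650/9 = 516.667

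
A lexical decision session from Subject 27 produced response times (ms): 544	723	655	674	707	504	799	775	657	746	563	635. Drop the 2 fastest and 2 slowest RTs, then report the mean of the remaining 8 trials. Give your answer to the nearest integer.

Sorted: 504, 544, 563, 635, 655, 657, 674, 707, 723, 746, 775, 799
Drop lowest 2 (504, 544) and highest 2 (775, 799)
Remaining (n=8): Σ = 5360, mean = 5360/8 = 670.000

670 ms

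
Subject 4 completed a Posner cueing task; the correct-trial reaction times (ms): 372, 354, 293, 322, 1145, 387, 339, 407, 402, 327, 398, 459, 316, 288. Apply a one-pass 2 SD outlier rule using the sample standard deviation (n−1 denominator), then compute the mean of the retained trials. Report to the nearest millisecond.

n = 14, ΣRT = 5809, M = 414.929
Σ(x−M)² = 604694.93; s = √(604694.93/13) = 215.673
Cutoffs: 414.929 ± 2·215.673 → [-16.4, 846.3]
Outside: 1145 → excluded.
Retained (n=13): Σ = 4664, mean = 4664/13 = 358.769

359 ms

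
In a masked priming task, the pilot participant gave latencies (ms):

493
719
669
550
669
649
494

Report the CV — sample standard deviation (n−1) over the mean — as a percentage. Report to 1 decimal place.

n = 7, Σ = 4243, M = 606.1429
Σ(x−M)² = 51004.857; s = √(51004.857/6) = 92.1998
CV = 92.1998 / 606.1429 = 0.15211 = 15.211%

15.2%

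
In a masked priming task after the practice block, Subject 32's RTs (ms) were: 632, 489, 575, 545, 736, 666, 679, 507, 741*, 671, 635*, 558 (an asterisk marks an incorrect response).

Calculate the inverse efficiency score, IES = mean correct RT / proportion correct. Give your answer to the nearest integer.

727 ms

Correct trials (n=10): 632, 489, 575, 545, 736, 666, 679, 507, 671, 558
Mean correct RT = 6058/10 = 605.8000 ms
Proportion correct = 10/12
IES = 605.8000 / (10/12) = 726.960 ms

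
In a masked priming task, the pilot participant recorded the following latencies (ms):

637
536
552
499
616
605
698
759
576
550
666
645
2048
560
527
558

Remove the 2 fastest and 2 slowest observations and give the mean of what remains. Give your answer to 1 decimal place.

599.9 ms

Sorted: 499, 527, 536, 550, 552, 558, 560, 576, 605, 616, 637, 645, 666, 698, 759, 2048
Drop lowest 2 (499, 527) and highest 2 (759, 2048)
Remaining (n=12): Σ = 7199, mean = 7199/12 = 599.917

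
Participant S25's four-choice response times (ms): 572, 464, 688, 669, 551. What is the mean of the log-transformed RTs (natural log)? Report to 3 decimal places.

6.368

ln(RT): 6.3491, 6.1399, 6.5338, 6.5058, 6.3117
Σ ln(RT) = 31.8403
Mean = 31.8403/5 = 6.36807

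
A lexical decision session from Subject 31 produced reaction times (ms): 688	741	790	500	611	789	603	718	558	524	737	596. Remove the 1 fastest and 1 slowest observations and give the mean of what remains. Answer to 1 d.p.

656.5 ms

Sorted: 500, 524, 558, 596, 603, 611, 688, 718, 737, 741, 789, 790
Drop lowest 1 (500) and highest 1 (790)
Remaining (n=10): Σ = 6565, mean = 6565/10 = 656.500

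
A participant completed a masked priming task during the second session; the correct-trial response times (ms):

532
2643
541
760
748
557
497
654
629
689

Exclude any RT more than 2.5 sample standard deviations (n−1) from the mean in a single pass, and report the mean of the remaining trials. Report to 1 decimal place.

n = 10, ΣRT = 8250, M = 825.000
Σ(x−M)² = 3747344.00; s = √(3747344.00/9) = 645.269
Cutoffs: 825.000 ± 2.5·645.269 → [-788.2, 2438.2]
Outside: 2643 → excluded.
Retained (n=9): Σ = 5607, mean = 5607/9 = 623.000

623.0 ms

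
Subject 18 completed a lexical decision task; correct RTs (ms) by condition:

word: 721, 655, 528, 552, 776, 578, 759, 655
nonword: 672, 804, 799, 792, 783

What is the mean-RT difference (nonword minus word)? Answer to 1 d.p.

M(word) = 5224/8 = 653.000
M(nonword) = 3850/5 = 770.000
Difference = 770.000 − 653.000 = 117.000 ms

117.0 ms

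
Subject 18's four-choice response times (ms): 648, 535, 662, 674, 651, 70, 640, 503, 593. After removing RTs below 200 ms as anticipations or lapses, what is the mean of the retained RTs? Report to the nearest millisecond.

Excluded: 70
Retained (n=8): Σ = 4906
Mean = 4906/8 = 613.2500

613 ms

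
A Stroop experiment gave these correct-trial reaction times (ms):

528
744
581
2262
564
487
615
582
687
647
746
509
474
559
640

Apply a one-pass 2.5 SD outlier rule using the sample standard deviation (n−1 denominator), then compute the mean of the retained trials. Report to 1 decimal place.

597.4 ms

n = 15, ΣRT = 10625, M = 708.333
Σ(x−M)² = 2685629.33; s = √(2685629.33/14) = 437.985
Cutoffs: 708.333 ± 2.5·437.985 → [-386.6, 1803.3]
Outside: 2262 → excluded.
Retained (n=14): Σ = 8363, mean = 8363/14 = 597.357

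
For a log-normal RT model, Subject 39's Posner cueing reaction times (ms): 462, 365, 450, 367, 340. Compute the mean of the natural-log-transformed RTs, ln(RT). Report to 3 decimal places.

5.976

ln(RT): 6.1356, 5.8999, 6.1092, 5.9054, 5.8289
Σ ln(RT) = 29.8790
Mean = 29.8790/5 = 5.97580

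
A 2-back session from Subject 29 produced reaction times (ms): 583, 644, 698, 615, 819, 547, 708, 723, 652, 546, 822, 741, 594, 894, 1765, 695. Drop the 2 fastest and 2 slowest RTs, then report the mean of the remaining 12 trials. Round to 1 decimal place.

Sorted: 546, 547, 583, 594, 615, 644, 652, 695, 698, 708, 723, 741, 819, 822, 894, 1765
Drop lowest 2 (546, 547) and highest 2 (894, 1765)
Remaining (n=12): Σ = 8294, mean = 8294/12 = 691.167

691.2 ms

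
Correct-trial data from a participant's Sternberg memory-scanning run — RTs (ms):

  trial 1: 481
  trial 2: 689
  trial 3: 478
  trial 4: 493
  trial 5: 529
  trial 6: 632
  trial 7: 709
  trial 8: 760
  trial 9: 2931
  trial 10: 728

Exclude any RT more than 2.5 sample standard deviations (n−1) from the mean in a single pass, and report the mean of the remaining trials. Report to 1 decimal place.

611.0 ms

n = 10, ΣRT = 8430, M = 843.000
Σ(x−M)² = 4951416.00; s = √(4951416.00/9) = 741.726
Cutoffs: 843.000 ± 2.5·741.726 → [-1011.3, 2697.3]
Outside: 2931 → excluded.
Retained (n=9): Σ = 5499, mean = 5499/9 = 611.000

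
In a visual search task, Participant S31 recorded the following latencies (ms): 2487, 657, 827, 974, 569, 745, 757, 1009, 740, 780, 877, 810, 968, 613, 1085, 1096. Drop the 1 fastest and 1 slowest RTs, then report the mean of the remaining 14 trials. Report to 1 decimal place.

Sorted: 569, 613, 657, 740, 745, 757, 780, 810, 827, 877, 968, 974, 1009, 1085, 1096, 2487
Drop lowest 1 (569) and highest 1 (2487)
Remaining (n=14): Σ = 11938, mean = 11938/14 = 852.714

852.7 ms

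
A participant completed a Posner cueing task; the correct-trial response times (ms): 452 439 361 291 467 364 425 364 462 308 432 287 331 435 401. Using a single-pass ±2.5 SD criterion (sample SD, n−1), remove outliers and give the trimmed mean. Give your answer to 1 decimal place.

n = 15, ΣRT = 5819, M = 387.933
Σ(x−M)² = 55236.93; s = √(55236.93/14) = 62.813
Cutoffs: 387.933 ± 2.5·62.813 → [230.9, 545.0]
No RTs fall outside the cutoffs; all 15 retained. Mean = 5819/15 = 387.933

387.9 ms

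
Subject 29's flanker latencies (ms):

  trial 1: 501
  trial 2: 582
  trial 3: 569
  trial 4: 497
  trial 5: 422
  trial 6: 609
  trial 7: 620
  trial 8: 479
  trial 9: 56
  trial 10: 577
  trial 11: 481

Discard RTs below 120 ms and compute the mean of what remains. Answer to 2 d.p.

533.70 ms

Excluded: 56
Retained (n=10): Σ = 5337
Mean = 5337/10 = 533.7000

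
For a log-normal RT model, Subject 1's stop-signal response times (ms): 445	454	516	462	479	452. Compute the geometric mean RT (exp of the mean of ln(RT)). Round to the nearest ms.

467 ms

ln(RT): 6.0981, 6.1181, 6.2461, 6.1356, 6.1717, 6.1137
Mean ln(RT) = 36.8832/6 = 6.14720
Geometric mean = exp(6.14720) = 467.41 ms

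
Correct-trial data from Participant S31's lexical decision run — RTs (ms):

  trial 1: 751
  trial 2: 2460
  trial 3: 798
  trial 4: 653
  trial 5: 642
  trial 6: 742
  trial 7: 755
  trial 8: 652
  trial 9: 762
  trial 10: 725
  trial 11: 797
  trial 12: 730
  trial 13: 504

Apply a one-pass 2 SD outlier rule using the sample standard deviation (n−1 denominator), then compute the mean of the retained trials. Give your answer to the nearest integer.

709 ms

n = 13, ΣRT = 10971, M = 843.923
Σ(x−M)² = 2906384.92; s = √(2906384.92/12) = 492.137
Cutoffs: 843.923 ± 2·492.137 → [-140.4, 1828.2]
Outside: 2460 → excluded.
Retained (n=12): Σ = 8511, mean = 8511/12 = 709.250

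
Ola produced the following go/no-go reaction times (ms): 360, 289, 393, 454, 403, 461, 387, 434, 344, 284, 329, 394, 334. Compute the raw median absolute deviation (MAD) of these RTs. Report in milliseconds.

Sorted: 284, 289, 329, 334, 344, 360, 387, 393, 394, 403, 434, 454, 461 → median = 387
|x − 387|: 27, 98, 6, 67, 16, 74, 0, 47, 43, 103, 58, 7, 53
Sorted deviations: 0, 6, 7, 16, 27, 43, 47, 53, 58, 67, 74, 98, 103 → MAD = 47

47 ms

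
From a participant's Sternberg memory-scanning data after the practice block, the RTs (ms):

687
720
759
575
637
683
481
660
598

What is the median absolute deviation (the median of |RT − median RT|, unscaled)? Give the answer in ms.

60 ms

Sorted: 481, 575, 598, 637, 660, 683, 687, 720, 759 → median = 660
|x − 660|: 27, 60, 99, 85, 23, 23, 179, 0, 62
Sorted deviations: 0, 23, 23, 27, 60, 62, 85, 99, 179 → MAD = 60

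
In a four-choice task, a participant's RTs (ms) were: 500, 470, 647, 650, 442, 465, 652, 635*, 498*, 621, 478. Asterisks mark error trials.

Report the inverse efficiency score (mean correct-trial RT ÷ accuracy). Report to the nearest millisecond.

669 ms

Correct trials (n=9): 500, 470, 647, 650, 442, 465, 652, 621, 478
Mean correct RT = 4925/9 = 547.2222 ms
Proportion correct = 9/11
IES = 547.2222 / (9/11) = 668.827 ms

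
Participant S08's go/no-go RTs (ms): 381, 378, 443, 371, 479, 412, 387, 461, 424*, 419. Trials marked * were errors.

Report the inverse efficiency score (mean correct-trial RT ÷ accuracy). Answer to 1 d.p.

Correct trials (n=9): 381, 378, 443, 371, 479, 412, 387, 461, 419
Mean correct RT = 3731/9 = 414.5556 ms
Proportion correct = 9/10
IES = 414.5556 / (9/10) = 460.617 ms

460.6 ms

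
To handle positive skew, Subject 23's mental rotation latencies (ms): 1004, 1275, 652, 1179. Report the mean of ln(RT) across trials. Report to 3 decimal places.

ln(RT): 6.9117, 7.1507, 6.4800, 7.0724
Σ ln(RT) = 27.6149
Mean = 27.6149/4 = 6.90373

6.904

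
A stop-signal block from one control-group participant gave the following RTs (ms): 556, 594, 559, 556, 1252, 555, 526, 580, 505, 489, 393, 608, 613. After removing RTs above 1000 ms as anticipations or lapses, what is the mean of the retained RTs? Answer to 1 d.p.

Excluded: 1252
Retained (n=12): Σ = 6534
Mean = 6534/12 = 544.5000

544.5 ms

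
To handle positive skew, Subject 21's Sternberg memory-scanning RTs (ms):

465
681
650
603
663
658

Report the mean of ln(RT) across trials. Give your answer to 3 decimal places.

ln(RT): 6.1420, 6.5236, 6.4770, 6.4019, 6.4968, 6.4892
Σ ln(RT) = 38.5305
Mean = 38.5305/6 = 6.42174

6.422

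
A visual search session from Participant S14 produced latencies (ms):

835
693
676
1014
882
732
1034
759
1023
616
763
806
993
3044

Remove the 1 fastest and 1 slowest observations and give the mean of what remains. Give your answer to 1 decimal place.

850.8 ms

Sorted: 616, 676, 693, 732, 759, 763, 806, 835, 882, 993, 1014, 1023, 1034, 3044
Drop lowest 1 (616) and highest 1 (3044)
Remaining (n=12): Σ = 10210, mean = 10210/12 = 850.833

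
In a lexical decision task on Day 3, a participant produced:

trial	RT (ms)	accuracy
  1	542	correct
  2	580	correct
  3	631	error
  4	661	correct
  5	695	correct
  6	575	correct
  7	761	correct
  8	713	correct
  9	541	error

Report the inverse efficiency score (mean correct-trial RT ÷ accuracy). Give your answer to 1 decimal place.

831.5 ms

Correct trials (n=7): 542, 580, 661, 695, 575, 761, 713
Mean correct RT = 4527/7 = 646.7143 ms
Proportion correct = 7/9
IES = 646.7143 / (7/9) = 831.490 ms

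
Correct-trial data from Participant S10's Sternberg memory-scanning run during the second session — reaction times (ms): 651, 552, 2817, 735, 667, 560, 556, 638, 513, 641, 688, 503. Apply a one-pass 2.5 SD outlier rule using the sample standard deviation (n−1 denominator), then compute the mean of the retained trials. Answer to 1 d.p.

n = 12, ΣRT = 9521, M = 793.417
Σ(x−M)² = 4525170.92; s = √(4525170.92/11) = 641.388
Cutoffs: 793.417 ± 2.5·641.388 → [-810.1, 2396.9]
Outside: 2817 → excluded.
Retained (n=11): Σ = 6704, mean = 6704/11 = 609.455

609.5 ms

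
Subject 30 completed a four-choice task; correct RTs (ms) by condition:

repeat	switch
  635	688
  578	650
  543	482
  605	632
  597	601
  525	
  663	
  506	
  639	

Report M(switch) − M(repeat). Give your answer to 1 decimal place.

22.7 ms

M(repeat) = 5291/9 = 587.889
M(switch) = 3053/5 = 610.600
Difference = 610.600 − 587.889 = 22.711 ms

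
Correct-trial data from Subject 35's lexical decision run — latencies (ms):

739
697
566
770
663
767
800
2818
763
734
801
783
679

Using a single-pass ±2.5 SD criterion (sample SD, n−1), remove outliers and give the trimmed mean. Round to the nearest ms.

730 ms

n = 13, ΣRT = 11580, M = 890.769
Σ(x−M)² = 4075716.31; s = √(4075716.31/12) = 582.789
Cutoffs: 890.769 ± 2.5·582.789 → [-566.2, 2347.7]
Outside: 2818 → excluded.
Retained (n=12): Σ = 8762, mean = 8762/12 = 730.167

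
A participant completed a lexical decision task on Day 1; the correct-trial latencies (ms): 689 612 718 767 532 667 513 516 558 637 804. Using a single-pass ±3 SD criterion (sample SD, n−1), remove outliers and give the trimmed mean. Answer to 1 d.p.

637.5 ms

n = 11, ΣRT = 7013, M = 637.545
Σ(x−M)² = 102858.73; s = √(102858.73/10) = 101.419
Cutoffs: 637.545 ± 3·101.419 → [333.3, 941.8]
No RTs fall outside the cutoffs; all 11 retained. Mean = 7013/11 = 637.545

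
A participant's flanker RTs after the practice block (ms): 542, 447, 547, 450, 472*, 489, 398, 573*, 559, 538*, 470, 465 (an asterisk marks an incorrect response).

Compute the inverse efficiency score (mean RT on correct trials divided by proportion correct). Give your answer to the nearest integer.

647 ms

Correct trials (n=9): 542, 447, 547, 450, 489, 398, 559, 470, 465
Mean correct RT = 4367/9 = 485.2222 ms
Proportion correct = 9/12
IES = 485.2222 / (9/12) = 646.963 ms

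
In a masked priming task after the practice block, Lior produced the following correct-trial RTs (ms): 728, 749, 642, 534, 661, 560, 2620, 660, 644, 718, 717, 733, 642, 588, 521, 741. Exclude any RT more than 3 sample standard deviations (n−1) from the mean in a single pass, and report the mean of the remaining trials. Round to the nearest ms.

n = 16, ΣRT = 12458, M = 778.625
Σ(x−M)² = 3698783.75; s = √(3698783.75/15) = 496.574
Cutoffs: 778.625 ± 3·496.574 → [-711.1, 2268.3]
Outside: 2620 → excluded.
Retained (n=15): Σ = 9838, mean = 9838/15 = 655.867

656 ms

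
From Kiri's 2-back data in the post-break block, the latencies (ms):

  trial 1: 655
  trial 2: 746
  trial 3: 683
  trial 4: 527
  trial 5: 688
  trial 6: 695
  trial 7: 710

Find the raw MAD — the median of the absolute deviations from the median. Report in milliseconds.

Sorted: 527, 655, 683, 688, 695, 710, 746 → median = 688
|x − 688|: 33, 58, 5, 161, 0, 7, 22
Sorted deviations: 0, 5, 7, 22, 33, 58, 161 → MAD = 22

22 ms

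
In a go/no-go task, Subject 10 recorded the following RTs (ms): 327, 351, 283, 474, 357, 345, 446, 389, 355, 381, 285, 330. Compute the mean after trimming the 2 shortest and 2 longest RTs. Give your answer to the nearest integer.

354 ms

Sorted: 283, 285, 327, 330, 345, 351, 355, 357, 381, 389, 446, 474
Drop lowest 2 (283, 285) and highest 2 (446, 474)
Remaining (n=8): Σ = 2835, mean = 2835/8 = 354.375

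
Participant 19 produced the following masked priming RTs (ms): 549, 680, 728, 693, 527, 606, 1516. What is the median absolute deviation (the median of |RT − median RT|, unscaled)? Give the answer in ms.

74 ms

Sorted: 527, 549, 606, 680, 693, 728, 1516 → median = 680
|x − 680|: 131, 0, 48, 13, 153, 74, 836
Sorted deviations: 0, 13, 48, 74, 131, 153, 836 → MAD = 74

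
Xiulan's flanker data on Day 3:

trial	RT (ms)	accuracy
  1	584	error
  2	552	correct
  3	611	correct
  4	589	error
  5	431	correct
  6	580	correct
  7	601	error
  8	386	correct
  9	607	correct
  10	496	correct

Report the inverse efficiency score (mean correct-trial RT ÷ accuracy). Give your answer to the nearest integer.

748 ms

Correct trials (n=7): 552, 611, 431, 580, 386, 607, 496
Mean correct RT = 3663/7 = 523.2857 ms
Proportion correct = 7/10
IES = 523.2857 / (7/10) = 747.551 ms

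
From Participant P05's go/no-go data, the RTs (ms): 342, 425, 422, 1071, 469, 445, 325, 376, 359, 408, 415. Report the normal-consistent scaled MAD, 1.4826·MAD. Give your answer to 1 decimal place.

Sorted: 325, 342, 359, 376, 408, 415, 422, 425, 445, 469, 1071 → median = 415
|x − 415| sorted: 0, 7, 7, 10, 30, 39, 54, 56, 73, 90, 656 → MAD = 39
Robust SD ≈ 1.4826 × 39 = 57.821

57.8 ms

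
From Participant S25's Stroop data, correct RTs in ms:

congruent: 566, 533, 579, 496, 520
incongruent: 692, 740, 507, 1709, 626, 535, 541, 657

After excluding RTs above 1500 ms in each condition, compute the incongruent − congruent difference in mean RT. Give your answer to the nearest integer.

incongruent: exclude 1709
M(congruent) = 2694/5 = 538.800
M(incongruent) = 4298/7 = 614.000
Difference = 614.000 − 538.800 = 75.200 ms

75 ms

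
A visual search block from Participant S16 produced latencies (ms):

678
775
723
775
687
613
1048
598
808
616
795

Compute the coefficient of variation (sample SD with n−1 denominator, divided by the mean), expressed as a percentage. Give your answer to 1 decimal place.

n = 11, Σ = 8116, M = 737.8182
Σ(x−M)² = 163521.636; s = √(163521.636/10) = 127.8756
CV = 127.8756 / 737.8182 = 0.17332 = 17.332%

17.3%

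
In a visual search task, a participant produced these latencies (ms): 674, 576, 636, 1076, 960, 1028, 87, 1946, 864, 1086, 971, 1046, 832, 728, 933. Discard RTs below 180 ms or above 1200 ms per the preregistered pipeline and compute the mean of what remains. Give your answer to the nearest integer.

Excluded: 87, 1946
Retained (n=13): Σ = 11410
Mean = 11410/13 = 877.6923

878 ms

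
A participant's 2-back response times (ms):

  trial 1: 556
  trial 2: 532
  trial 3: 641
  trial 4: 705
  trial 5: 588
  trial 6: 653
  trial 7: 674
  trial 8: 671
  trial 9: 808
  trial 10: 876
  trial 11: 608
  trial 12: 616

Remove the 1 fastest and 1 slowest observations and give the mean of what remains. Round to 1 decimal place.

Sorted: 532, 556, 588, 608, 616, 641, 653, 671, 674, 705, 808, 876
Drop lowest 1 (532) and highest 1 (876)
Remaining (n=10): Σ = 6520, mean = 6520/10 = 652.000

652.0 ms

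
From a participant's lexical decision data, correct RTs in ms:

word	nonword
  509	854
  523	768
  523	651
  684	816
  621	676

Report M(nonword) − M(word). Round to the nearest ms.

181 ms

M(word) = 2860/5 = 572.000
M(nonword) = 3765/5 = 753.000
Difference = 753.000 − 572.000 = 181.000 ms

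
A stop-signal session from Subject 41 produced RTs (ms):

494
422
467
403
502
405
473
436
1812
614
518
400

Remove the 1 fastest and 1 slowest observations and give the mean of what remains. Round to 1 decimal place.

473.4 ms

Sorted: 400, 403, 405, 422, 436, 467, 473, 494, 502, 518, 614, 1812
Drop lowest 1 (400) and highest 1 (1812)
Remaining (n=10): Σ = 4734, mean = 4734/10 = 473.400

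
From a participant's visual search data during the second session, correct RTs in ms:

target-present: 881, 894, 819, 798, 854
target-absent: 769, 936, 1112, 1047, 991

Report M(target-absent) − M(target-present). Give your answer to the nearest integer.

M(target-present) = 4246/5 = 849.200
M(target-absent) = 4855/5 = 971.000
Difference = 971.000 − 849.200 = 121.800 ms

122 ms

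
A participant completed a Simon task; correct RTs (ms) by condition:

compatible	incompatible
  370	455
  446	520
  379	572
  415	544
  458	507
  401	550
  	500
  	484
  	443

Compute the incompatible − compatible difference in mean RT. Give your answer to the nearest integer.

97 ms

M(compatible) = 2469/6 = 411.500
M(incompatible) = 4575/9 = 508.333
Difference = 508.333 − 411.500 = 96.833 ms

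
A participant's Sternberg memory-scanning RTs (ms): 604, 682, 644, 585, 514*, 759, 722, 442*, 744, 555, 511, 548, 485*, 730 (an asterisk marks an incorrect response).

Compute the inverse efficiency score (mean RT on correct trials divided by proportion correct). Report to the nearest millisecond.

820 ms

Correct trials (n=11): 604, 682, 644, 585, 759, 722, 744, 555, 511, 548, 730
Mean correct RT = 7084/11 = 644.0000 ms
Proportion correct = 11/14
IES = 644.0000 / (11/14) = 819.636 ms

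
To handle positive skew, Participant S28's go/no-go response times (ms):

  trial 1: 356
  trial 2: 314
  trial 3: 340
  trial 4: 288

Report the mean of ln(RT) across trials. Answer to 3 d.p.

5.779

ln(RT): 5.8749, 5.7494, 5.8289, 5.6630
Σ ln(RT) = 23.1162
Mean = 23.1162/4 = 5.77906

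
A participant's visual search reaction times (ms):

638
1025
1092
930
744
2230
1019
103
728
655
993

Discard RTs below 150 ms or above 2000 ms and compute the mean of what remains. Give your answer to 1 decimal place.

Excluded: 103, 2230
Retained (n=9): Σ = 7824
Mean = 7824/9 = 869.3333

869.3 ms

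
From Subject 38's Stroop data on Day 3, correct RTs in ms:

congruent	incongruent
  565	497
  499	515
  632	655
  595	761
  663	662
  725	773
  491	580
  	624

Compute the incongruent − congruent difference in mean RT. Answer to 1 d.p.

M(congruent) = 4170/7 = 595.714
M(incongruent) = 5067/8 = 633.375
Difference = 633.375 − 595.714 = 37.661 ms

37.7 ms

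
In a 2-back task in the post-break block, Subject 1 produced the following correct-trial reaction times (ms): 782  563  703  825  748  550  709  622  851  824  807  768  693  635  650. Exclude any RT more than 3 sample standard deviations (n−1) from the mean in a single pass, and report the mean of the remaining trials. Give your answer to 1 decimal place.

n = 15, ΣRT = 10730, M = 715.333
Σ(x−M)² = 129593.33; s = √(129593.33/14) = 96.212
Cutoffs: 715.333 ± 3·96.212 → [426.7, 1004.0]
No RTs fall outside the cutoffs; all 15 retained. Mean = 10730/15 = 715.333

715.3 ms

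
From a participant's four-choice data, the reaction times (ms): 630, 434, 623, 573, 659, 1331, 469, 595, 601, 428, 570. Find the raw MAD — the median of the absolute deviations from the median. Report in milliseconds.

35 ms

Sorted: 428, 434, 469, 570, 573, 595, 601, 623, 630, 659, 1331 → median = 595
|x − 595|: 35, 161, 28, 22, 64, 736, 126, 0, 6, 167, 25
Sorted deviations: 0, 6, 22, 25, 28, 35, 64, 126, 161, 167, 736 → MAD = 35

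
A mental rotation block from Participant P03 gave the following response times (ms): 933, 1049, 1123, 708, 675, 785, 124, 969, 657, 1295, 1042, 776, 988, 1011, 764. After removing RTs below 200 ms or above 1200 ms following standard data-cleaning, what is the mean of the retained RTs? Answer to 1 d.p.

Excluded: 124, 1295
Retained (n=13): Σ = 11480
Mean = 11480/13 = 883.0769

883.1 ms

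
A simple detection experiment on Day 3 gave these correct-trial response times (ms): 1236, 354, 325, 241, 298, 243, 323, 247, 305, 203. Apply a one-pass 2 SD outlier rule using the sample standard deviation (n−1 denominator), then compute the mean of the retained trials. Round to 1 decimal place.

n = 10, ΣRT = 3775, M = 377.500
Σ(x−M)² = 839080.50; s = √(839080.50/9) = 305.338
Cutoffs: 377.500 ± 2·305.338 → [-233.2, 988.2]
Outside: 1236 → excluded.
Retained (n=9): Σ = 2539, mean = 2539/9 = 282.111

282.1 ms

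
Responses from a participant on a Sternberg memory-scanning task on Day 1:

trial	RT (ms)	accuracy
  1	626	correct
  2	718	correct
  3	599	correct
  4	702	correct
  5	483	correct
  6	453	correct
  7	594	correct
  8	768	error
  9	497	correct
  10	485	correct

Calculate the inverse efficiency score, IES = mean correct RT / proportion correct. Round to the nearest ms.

637 ms

Correct trials (n=9): 626, 718, 599, 702, 483, 453, 594, 497, 485
Mean correct RT = 5157/9 = 573.0000 ms
Proportion correct = 9/10
IES = 573.0000 / (9/10) = 636.667 ms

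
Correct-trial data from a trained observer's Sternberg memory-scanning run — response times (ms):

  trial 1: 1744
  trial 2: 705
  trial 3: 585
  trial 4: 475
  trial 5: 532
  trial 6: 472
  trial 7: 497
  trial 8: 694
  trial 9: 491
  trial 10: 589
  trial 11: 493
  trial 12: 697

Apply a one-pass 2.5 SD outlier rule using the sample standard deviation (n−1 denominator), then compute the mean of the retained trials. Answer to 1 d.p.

n = 12, ΣRT = 7974, M = 664.500
Σ(x−M)² = 1359001.00; s = √(1359001.00/11) = 351.490
Cutoffs: 664.500 ± 2.5·351.490 → [-214.2, 1543.2]
Outside: 1744 → excluded.
Retained (n=11): Σ = 6230, mean = 6230/11 = 566.364

566.4 ms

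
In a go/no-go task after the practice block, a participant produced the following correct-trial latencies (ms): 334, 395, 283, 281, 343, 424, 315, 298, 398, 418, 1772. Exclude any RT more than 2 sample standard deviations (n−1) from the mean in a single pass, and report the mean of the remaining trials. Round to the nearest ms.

349 ms

n = 11, ΣRT = 5261, M = 478.273
Σ(x−M)² = 1869004.18; s = √(1869004.18/10) = 432.320
Cutoffs: 478.273 ± 2·432.320 → [-386.4, 1342.9]
Outside: 1772 → excluded.
Retained (n=10): Σ = 3489, mean = 3489/10 = 348.900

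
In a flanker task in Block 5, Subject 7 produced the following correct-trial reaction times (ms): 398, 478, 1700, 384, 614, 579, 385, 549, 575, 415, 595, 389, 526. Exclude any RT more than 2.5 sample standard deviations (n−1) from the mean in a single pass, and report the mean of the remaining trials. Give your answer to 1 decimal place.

n = 13, ΣRT = 7587, M = 583.615
Σ(x−M)² = 1443189.08; s = √(1443189.08/12) = 346.794
Cutoffs: 583.615 ± 2.5·346.794 → [-283.4, 1450.6]
Outside: 1700 → excluded.
Retained (n=12): Σ = 5887, mean = 5887/12 = 490.583

490.6 ms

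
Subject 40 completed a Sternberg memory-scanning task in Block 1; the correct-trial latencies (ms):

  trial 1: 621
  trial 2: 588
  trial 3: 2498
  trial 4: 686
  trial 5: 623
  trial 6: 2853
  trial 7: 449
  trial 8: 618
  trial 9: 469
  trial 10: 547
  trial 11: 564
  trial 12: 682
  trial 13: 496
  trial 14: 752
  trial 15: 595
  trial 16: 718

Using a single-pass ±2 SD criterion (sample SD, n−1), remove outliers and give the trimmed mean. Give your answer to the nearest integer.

601 ms

n = 16, ΣRT = 13759, M = 859.938
Σ(x−M)² = 7704826.94; s = √(7704826.94/15) = 716.697
Cutoffs: 859.938 ± 2·716.697 → [-573.5, 2293.3]
Outside: 2498, 2853 → excluded.
Retained (n=14): Σ = 8408, mean = 8408/14 = 600.571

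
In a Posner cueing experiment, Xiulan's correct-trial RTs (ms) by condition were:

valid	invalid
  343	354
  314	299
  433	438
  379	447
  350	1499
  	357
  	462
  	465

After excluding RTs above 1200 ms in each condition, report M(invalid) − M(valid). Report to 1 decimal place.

invalid: exclude 1499
M(valid) = 1819/5 = 363.800
M(invalid) = 2822/7 = 403.143
Difference = 403.143 − 363.800 = 39.343 ms

39.3 ms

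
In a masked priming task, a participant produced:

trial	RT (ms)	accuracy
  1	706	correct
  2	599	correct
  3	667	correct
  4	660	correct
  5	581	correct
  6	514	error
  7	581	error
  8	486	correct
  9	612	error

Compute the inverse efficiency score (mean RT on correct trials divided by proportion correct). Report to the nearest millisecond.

Correct trials (n=6): 706, 599, 667, 660, 581, 486
Mean correct RT = 3699/6 = 616.5000 ms
Proportion correct = 6/9
IES = 616.5000 / (6/9) = 924.750 ms

925 ms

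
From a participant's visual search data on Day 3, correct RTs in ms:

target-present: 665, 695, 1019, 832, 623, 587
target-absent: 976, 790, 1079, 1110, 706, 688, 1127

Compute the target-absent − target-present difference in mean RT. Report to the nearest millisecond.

188 ms

M(target-present) = 4421/6 = 736.833
M(target-absent) = 6476/7 = 925.143
Difference = 925.143 − 736.833 = 188.310 ms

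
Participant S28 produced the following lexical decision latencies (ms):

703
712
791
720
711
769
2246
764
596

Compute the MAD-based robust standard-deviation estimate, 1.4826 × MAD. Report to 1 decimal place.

Sorted: 596, 703, 711, 712, 720, 764, 769, 791, 2246 → median = 720
|x − 720| sorted: 0, 8, 9, 17, 44, 49, 71, 124, 1526 → MAD = 44
Robust SD ≈ 1.4826 × 44 = 65.234

65.2 ms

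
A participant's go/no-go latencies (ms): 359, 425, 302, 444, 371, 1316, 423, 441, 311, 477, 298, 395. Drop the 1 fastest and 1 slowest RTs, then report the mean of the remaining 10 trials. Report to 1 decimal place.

394.8 ms

Sorted: 298, 302, 311, 359, 371, 395, 423, 425, 441, 444, 477, 1316
Drop lowest 1 (298) and highest 1 (1316)
Remaining (n=10): Σ = 3948, mean = 3948/10 = 394.800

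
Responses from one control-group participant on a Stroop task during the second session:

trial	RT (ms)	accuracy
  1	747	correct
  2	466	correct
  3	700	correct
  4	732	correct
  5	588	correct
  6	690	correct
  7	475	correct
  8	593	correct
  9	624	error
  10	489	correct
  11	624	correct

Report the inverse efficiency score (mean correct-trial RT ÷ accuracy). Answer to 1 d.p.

671.4 ms

Correct trials (n=10): 747, 466, 700, 732, 588, 690, 475, 593, 489, 624
Mean correct RT = 6104/10 = 610.4000 ms
Proportion correct = 10/11
IES = 610.4000 / (10/11) = 671.440 ms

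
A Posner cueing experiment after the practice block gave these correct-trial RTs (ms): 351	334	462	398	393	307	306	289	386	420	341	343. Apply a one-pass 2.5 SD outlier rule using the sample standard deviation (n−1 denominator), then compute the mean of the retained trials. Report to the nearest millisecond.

n = 12, ΣRT = 4330, M = 360.833
Σ(x−M)² = 29377.67; s = √(29377.67/11) = 51.679
Cutoffs: 360.833 ± 2.5·51.679 → [231.6, 490.0]
No RTs fall outside the cutoffs; all 12 retained. Mean = 4330/12 = 360.833

361 ms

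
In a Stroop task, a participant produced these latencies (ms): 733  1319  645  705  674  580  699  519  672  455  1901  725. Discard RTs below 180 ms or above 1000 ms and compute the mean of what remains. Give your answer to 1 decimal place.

Excluded: 1319, 1901
Retained (n=10): Σ = 6407
Mean = 6407/10 = 640.7000

640.7 ms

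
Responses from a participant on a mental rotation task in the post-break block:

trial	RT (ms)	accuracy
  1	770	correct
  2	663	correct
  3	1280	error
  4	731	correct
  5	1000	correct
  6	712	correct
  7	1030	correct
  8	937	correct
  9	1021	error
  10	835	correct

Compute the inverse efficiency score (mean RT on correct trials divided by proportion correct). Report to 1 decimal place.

Correct trials (n=8): 770, 663, 731, 1000, 712, 1030, 937, 835
Mean correct RT = 6678/8 = 834.7500 ms
Proportion correct = 8/10
IES = 834.7500 / (8/10) = 1043.438 ms

1043.4 ms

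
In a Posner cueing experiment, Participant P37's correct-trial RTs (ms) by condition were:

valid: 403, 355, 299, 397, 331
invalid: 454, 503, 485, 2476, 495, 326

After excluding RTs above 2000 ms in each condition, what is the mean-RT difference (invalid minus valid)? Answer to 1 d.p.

invalid: exclude 2476
M(valid) = 1785/5 = 357.000
M(invalid) = 2263/5 = 452.600
Difference = 452.600 − 357.000 = 95.600 ms

95.6 ms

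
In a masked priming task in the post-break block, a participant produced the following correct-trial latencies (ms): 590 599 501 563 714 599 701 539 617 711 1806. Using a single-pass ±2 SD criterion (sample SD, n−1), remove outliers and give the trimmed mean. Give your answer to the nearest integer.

n = 11, ΣRT = 7940, M = 721.818
Σ(x−M)² = 1341999.64; s = √(1341999.64/10) = 366.333
Cutoffs: 721.818 ± 2·366.333 → [-10.8, 1454.5]
Outside: 1806 → excluded.
Retained (n=10): Σ = 6134, mean = 6134/10 = 613.400

613 ms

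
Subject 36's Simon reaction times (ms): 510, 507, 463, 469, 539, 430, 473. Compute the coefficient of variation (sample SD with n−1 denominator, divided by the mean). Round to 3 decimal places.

n = 7, Σ = 3391, M = 484.4286
Σ(x−M)² = 7931.714; s = √(7931.714/6) = 36.3587
CV = 36.3587 / 484.4286 = 0.07505

0.075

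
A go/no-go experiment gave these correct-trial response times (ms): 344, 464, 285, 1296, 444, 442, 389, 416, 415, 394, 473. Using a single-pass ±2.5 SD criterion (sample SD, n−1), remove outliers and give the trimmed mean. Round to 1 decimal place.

n = 11, ΣRT = 5362, M = 487.455
Σ(x−M)² = 748808.73; s = √(748808.73/10) = 273.644
Cutoffs: 487.455 ± 2.5·273.644 → [-196.7, 1171.6]
Outside: 1296 → excluded.
Retained (n=10): Σ = 4066, mean = 4066/10 = 406.600

406.6 ms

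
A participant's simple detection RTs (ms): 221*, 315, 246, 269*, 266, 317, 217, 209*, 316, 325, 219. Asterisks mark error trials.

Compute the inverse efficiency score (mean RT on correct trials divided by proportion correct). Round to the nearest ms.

382 ms

Correct trials (n=8): 315, 246, 266, 317, 217, 316, 325, 219
Mean correct RT = 2221/8 = 277.6250 ms
Proportion correct = 8/11
IES = 277.6250 / (8/11) = 381.734 ms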